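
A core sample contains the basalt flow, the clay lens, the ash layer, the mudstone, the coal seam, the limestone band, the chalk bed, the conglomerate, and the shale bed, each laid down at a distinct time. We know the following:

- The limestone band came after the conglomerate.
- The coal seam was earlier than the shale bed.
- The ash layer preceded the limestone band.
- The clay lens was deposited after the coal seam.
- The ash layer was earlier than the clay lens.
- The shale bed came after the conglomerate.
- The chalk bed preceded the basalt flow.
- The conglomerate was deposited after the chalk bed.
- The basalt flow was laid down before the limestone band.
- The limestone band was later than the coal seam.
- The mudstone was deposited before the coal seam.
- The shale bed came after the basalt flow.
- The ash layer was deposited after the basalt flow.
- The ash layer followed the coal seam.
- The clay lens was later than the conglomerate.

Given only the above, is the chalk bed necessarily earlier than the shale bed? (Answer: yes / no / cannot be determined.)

yes

Chain the constraints: the chalk bed → the basalt flow → the shale bed. Each link is directly stated, so the chalk bed comes before the shale bed.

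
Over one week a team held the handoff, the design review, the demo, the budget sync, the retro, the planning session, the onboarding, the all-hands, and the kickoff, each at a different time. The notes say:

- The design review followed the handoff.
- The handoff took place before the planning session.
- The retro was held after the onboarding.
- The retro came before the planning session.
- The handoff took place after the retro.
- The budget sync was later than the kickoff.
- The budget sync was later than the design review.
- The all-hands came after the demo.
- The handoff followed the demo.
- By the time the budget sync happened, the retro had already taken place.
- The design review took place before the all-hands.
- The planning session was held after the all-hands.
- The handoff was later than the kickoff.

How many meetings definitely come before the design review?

5

Directly stated before the design review: the handoff.
The demo reaches the design review via the demo → the handoff → the design review.
The kickoff reaches the design review via the kickoff → the handoff → the design review.
The onboarding reaches the design review via the onboarding → the retro → the handoff → the design review.
Likewise the retro reaches the design review by chaining the stated constraints.
No chain forces the all-hands (or any of the others) ahead of the design review.
That's the demo, the handoff, the kickoff, the onboarding, and the retro — 5 in all.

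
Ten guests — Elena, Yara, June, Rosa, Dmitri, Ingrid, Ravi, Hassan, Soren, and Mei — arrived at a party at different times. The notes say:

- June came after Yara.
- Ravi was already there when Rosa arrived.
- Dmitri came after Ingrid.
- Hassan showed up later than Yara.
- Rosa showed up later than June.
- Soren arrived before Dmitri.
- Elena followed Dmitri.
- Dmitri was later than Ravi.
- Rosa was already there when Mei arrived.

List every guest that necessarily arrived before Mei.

Directly stated before Mei: Rosa.
June reaches Mei via June → Rosa → Mei.
Ravi reaches Mei via Ravi → Rosa → Mei.
Yara reaches Mei via Yara → June → Rosa → Mei.
No chain forces Hassan (or any of the others) ahead of Mei.

June, Ravi, Rosa, Yara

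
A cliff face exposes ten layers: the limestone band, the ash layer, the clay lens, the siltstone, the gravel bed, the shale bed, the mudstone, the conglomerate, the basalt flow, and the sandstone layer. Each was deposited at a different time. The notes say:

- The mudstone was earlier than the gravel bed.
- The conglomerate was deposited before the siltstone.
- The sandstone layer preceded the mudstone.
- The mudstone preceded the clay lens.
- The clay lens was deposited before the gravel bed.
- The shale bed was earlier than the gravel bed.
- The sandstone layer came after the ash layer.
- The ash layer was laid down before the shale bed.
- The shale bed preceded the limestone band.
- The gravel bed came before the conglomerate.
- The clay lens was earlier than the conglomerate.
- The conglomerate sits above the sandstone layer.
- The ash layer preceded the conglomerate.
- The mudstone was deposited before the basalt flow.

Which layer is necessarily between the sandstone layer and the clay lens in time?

Tracing the constraints gives the sandstone layer → the mudstone → the clay lens, so the mudstone sits after the sandstone layer and before the clay lens.
No other layer is forced both after the sandstone layer and before the clay lens.

the mudstone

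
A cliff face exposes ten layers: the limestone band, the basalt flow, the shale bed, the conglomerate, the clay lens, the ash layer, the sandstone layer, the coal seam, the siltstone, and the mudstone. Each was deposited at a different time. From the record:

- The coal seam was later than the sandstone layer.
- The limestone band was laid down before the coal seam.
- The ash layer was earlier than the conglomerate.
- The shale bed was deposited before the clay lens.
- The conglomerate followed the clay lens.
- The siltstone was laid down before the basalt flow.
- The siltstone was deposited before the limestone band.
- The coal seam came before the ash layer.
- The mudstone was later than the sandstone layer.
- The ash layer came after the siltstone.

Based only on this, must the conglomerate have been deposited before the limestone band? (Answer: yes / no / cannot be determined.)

Tracing the constraints gives the limestone band → the coal seam → the ash layer → the conglomerate, so the limestone band must come before the conglomerate.
That means the conglomerate cannot be before the limestone band.

no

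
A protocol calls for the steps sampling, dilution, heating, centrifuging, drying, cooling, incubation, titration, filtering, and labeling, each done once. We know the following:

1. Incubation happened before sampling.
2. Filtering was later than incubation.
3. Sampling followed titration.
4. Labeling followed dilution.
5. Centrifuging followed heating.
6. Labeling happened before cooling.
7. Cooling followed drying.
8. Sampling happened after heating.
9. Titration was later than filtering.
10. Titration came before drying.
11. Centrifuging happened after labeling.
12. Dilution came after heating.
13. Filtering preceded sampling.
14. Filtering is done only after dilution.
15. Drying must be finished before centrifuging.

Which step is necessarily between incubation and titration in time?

filtering

Tracing the constraints gives incubation → filtering → titration, so filtering sits after incubation and before titration.
No other step is forced both after incubation and before titration.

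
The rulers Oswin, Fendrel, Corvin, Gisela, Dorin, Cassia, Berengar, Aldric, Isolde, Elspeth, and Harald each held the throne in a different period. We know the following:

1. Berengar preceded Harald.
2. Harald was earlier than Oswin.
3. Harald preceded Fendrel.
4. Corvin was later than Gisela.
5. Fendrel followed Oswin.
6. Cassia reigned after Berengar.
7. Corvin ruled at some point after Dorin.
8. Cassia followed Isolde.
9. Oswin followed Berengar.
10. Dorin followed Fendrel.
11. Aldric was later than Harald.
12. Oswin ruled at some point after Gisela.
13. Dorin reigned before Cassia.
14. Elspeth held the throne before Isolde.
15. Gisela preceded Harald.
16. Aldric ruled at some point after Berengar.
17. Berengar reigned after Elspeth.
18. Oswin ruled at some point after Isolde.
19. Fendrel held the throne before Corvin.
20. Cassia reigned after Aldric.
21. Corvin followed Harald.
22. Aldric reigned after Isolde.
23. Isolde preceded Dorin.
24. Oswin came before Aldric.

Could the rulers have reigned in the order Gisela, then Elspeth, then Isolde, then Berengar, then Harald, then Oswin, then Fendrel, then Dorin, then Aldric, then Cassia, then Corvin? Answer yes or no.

Check each stated constraint against the proposed order — e.g. Isolde is ahead of Cassia; Gisela is ahead of Corvin. Every pair is in the required order; nothing is violated.

yes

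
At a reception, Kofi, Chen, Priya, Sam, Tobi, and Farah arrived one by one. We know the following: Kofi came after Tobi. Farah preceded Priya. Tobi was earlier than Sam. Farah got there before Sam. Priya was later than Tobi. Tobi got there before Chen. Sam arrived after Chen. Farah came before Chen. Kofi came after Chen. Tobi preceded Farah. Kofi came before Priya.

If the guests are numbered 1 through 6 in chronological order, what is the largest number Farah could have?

2

Farah must come before Chen, Kofi, Priya, and Sam — 4 guests forced after them.
Everything else can be placed before Farah in some valid order, so Farah can sit as late as position 6 − 4 = 2.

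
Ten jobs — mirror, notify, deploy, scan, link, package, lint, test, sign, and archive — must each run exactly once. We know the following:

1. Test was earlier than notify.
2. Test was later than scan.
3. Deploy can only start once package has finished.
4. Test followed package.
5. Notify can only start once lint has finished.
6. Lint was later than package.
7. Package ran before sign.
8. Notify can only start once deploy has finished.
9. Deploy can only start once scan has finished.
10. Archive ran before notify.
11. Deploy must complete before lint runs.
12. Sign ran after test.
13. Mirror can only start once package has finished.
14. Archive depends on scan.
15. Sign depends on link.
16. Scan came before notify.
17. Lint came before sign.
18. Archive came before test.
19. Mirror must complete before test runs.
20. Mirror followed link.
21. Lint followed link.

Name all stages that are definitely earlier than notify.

archive, deploy, link, lint, mirror, package, scan, test

Directly stated before notify: archive, deploy, lint, scan, and test.
Link reaches notify via link → lint → notify.
Mirror reaches notify via mirror → test → notify.
Package reaches notify via package → deploy → notify.
No chain forces sign ahead of notify.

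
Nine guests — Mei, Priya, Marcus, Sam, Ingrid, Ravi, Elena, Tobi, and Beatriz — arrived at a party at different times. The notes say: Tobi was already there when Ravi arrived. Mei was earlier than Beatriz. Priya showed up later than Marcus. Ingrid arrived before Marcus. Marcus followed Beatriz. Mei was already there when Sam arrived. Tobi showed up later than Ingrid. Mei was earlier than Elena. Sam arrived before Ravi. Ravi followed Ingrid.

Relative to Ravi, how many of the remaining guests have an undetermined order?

Forced before Ravi: Ingrid, Mei, Sam, and Tobi.
That leaves Beatriz, Elena, Marcus, and Priya with no forced order relative to Ravi — 4.

4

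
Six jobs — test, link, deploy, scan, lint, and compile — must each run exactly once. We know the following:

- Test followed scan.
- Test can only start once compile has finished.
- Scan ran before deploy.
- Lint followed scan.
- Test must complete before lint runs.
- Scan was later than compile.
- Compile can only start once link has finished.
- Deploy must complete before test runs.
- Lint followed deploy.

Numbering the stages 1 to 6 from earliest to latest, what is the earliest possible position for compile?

2

Link must come before compile — 1 forced predecessor.
Nothing else is forced ahead of compile, so its earliest slot is position 1 + 1 = 2.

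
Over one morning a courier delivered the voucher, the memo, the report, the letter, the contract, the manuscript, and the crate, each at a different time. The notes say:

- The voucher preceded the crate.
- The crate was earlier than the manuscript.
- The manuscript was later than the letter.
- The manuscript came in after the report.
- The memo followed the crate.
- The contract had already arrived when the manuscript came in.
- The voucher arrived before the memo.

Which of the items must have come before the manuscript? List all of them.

Directly stated before the manuscript: the contract, the crate, the letter, and the report.
The voucher reaches the manuscript via the voucher → the crate → the manuscript.
No chain forces the memo ahead of the manuscript.

the contract, the crate, the letter, the report, the voucher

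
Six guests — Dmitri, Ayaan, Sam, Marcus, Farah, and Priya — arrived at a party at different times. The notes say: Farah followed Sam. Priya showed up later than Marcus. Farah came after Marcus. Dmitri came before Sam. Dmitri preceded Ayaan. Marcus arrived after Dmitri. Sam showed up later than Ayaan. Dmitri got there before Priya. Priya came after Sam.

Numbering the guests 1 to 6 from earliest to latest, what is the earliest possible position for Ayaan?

2

Dmitri must come before Ayaan — 1 forced predecessor.
Nothing else is forced ahead of Ayaan, so their earliest slot is position 1 + 1 = 2.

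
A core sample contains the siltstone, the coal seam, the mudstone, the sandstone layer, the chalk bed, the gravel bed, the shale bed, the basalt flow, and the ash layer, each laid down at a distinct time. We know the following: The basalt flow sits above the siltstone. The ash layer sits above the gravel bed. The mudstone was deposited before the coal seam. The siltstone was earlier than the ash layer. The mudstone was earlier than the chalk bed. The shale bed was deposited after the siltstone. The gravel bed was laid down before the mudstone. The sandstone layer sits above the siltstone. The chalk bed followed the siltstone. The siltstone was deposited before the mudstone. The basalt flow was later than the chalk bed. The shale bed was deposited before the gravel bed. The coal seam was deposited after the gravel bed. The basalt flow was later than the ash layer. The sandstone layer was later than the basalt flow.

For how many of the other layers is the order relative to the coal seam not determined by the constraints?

Forced before the coal seam: the gravel bed, the mudstone, the shale bed, and the siltstone.
That leaves the ash layer, the basalt flow, the chalk bed, and the sandstone layer with no forced order relative to the coal seam — 4.

4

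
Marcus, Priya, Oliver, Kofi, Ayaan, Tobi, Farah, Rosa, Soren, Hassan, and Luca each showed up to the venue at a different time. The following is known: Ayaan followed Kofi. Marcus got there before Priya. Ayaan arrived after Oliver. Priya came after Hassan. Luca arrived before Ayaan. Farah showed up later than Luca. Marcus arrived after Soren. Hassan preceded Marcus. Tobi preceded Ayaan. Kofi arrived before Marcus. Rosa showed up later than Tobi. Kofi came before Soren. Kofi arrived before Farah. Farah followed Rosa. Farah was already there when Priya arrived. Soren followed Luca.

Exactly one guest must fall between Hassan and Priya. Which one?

Tracing the constraints gives Hassan → Marcus → Priya, so Marcus sits after Hassan and before Priya.
No other guest is forced both after Hassan and before Priya.

Marcus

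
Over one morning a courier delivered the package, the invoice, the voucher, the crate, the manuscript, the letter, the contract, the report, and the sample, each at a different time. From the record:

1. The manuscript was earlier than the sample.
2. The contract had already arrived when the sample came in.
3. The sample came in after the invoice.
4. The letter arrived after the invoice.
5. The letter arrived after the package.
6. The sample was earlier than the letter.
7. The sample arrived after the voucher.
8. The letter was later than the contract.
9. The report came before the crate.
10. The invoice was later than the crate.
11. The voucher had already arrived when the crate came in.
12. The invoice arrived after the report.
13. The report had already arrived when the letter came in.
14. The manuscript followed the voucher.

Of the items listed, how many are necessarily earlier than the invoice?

3

Directly stated before the invoice: the crate and the report.
The voucher reaches the invoice via the voucher → the crate → the invoice.
No chain forces the sample (or any of the others) ahead of the invoice.
That's the crate, the report, and the voucher — 3 in all.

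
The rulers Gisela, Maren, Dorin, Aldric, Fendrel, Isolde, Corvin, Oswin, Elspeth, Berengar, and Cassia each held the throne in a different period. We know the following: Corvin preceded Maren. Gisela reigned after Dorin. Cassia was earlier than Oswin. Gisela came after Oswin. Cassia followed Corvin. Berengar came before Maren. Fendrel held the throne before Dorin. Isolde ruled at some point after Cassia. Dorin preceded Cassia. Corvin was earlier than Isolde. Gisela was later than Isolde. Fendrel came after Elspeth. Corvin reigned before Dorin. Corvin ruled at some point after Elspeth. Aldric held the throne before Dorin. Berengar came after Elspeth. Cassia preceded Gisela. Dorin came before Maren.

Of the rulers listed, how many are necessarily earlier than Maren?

6

Directly stated before Maren: Berengar, Corvin, and Dorin.
Aldric reaches Maren via Aldric → Dorin → Maren.
Elspeth reaches Maren via Elspeth → Berengar → Maren.
Fendrel reaches Maren via Fendrel → Dorin → Maren.
No chain forces Isolde (or any of the others) ahead of Maren.
That's Aldric, Berengar, Corvin, Dorin, Elspeth, and Fendrel — 6 in all.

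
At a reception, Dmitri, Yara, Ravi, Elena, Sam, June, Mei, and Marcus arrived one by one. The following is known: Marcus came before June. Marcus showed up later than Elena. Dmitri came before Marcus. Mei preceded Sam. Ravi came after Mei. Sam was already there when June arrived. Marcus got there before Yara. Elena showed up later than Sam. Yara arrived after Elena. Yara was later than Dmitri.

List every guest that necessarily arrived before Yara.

Directly stated before Yara: Dmitri, Elena, and Marcus.
Mei reaches Yara via Mei → Sam → Elena → Yara.
Sam reaches Yara via Sam → Elena → Yara.
No chain forces Ravi (or any of the others) ahead of Yara.

Dmitri, Elena, Marcus, Mei, Sam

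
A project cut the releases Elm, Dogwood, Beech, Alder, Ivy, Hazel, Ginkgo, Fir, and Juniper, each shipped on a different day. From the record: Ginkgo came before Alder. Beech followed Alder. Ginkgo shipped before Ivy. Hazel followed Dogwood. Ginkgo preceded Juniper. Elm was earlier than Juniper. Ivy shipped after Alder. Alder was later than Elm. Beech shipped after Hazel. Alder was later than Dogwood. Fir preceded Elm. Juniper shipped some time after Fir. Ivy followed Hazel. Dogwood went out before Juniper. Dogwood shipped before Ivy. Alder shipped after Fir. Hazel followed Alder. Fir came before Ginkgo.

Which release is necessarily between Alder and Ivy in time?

Hazel

Tracing the constraints gives Alder → Hazel → Ivy, so Hazel sits after Alder and before Ivy.
No other release is forced both after Alder and before Ivy.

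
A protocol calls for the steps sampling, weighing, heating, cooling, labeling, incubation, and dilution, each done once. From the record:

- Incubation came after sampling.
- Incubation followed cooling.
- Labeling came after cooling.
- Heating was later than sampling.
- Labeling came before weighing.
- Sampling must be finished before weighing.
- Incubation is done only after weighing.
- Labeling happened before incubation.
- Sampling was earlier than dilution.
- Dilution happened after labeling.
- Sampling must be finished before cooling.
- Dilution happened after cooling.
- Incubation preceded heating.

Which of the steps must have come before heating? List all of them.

cooling, incubation, labeling, sampling, weighing

Directly stated before heating: incubation and sampling.
Cooling reaches heating via cooling → incubation → heating.
Labeling reaches heating via labeling → incubation → heating.
Weighing reaches heating via weighing → incubation → heating.
No chain forces dilution ahead of heating.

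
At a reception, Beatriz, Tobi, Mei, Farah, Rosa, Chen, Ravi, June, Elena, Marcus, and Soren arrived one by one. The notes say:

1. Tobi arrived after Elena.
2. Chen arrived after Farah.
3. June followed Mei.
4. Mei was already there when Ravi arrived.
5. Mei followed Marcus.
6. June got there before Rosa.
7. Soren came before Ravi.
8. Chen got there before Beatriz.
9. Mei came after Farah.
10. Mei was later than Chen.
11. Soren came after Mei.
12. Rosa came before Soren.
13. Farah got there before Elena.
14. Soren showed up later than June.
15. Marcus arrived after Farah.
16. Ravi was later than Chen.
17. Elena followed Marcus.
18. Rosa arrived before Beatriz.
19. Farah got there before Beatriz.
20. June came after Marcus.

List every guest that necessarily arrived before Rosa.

Directly stated before Rosa: June.
Chen reaches Rosa via Chen → Mei → June → Rosa.
Farah reaches Rosa via Farah → Mei → June → Rosa.
Marcus reaches Rosa via Marcus → June → Rosa.
Likewise Mei reaches Rosa by chaining the stated constraints.
No chain forces Ravi (or any of the others) ahead of Rosa.

Chen, Farah, June, Marcus, Mei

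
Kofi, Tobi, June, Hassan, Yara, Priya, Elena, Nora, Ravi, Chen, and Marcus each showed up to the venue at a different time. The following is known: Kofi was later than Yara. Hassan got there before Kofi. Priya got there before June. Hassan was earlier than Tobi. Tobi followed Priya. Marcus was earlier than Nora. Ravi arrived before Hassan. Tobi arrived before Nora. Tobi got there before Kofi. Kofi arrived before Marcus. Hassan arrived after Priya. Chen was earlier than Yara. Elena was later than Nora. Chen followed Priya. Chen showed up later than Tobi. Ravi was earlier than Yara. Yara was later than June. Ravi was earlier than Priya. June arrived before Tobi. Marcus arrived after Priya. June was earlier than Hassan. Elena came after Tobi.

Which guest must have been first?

Ravi

Ravi has a chain of constraints placing them before every other guest, so Ravi must be first.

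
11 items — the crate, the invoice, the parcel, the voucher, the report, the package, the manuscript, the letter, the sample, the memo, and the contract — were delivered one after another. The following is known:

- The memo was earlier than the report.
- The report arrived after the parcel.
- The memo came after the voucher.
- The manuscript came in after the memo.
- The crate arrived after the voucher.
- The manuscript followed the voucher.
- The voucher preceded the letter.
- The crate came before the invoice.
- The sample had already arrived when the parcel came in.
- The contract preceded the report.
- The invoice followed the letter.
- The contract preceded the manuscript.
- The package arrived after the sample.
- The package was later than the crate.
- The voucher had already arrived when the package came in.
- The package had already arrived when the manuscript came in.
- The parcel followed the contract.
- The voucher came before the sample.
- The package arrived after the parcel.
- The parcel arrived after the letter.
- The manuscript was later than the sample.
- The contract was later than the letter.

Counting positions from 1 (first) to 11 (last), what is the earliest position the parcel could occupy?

The contract, the letter, the sample, and the voucher must all come before the parcel — 4 forced predecessors.
Nothing else is forced ahead of the parcel, so its earliest slot is position 4 + 1 = 5.

5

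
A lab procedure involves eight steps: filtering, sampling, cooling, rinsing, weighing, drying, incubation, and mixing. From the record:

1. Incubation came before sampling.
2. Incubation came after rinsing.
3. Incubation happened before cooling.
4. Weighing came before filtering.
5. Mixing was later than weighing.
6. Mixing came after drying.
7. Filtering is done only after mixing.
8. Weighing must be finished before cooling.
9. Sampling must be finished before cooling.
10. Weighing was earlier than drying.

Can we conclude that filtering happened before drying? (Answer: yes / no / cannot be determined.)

no

Tracing the constraints gives drying → mixing → filtering, so drying must come before filtering.
That means filtering cannot be before drying.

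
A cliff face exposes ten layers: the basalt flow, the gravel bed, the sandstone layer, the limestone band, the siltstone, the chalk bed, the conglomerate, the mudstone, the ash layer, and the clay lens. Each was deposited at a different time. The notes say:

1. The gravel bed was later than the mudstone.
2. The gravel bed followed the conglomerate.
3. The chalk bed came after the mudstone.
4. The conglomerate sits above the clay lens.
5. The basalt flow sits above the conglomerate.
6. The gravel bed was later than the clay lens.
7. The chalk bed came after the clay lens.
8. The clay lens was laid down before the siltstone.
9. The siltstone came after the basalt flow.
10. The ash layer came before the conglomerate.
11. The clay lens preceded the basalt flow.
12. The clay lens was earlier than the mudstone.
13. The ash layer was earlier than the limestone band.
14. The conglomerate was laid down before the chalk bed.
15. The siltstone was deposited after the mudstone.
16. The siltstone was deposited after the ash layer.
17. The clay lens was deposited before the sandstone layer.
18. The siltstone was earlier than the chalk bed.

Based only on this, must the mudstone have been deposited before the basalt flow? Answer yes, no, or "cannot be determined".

No chain of stated constraints runs from the mudstone to the basalt flow, and none runs from the basalt flow to the mudstone either.
So the relative order of the mudstone and the basalt flow is not fixed by the given facts.

cannot be determined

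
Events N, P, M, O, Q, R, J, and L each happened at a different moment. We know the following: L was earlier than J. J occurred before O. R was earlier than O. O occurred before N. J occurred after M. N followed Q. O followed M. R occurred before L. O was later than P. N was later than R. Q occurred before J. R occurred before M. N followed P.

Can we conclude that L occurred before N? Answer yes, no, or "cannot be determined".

Chain the constraints: L → J → O → N. Each link is directly stated, so L comes before N.

yes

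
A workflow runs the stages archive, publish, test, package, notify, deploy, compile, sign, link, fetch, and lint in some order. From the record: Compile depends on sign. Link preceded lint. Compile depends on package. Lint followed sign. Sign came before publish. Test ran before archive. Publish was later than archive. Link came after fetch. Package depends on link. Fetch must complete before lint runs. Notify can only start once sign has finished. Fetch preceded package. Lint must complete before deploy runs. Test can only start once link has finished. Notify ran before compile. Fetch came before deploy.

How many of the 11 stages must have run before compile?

5

Directly stated before compile: notify, package, and sign.
Fetch reaches compile via fetch → package → compile.
Link reaches compile via link → package → compile.
No chain forces test (or any of the others) ahead of compile.
That's fetch, link, notify, package, and sign — 5 in all.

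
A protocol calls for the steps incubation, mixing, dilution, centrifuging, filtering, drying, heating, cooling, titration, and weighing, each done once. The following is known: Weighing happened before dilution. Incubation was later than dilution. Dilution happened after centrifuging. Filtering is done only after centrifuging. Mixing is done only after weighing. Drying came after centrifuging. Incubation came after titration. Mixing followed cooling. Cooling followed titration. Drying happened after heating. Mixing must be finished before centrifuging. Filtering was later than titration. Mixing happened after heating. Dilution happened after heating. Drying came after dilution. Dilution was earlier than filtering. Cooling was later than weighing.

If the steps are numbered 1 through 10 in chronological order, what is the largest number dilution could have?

Dilution must come before drying, filtering, and incubation — 3 steps forced after it.
Everything else can be placed before dilution in some valid order, so dilution can sit as late as position 10 − 3 = 7.

7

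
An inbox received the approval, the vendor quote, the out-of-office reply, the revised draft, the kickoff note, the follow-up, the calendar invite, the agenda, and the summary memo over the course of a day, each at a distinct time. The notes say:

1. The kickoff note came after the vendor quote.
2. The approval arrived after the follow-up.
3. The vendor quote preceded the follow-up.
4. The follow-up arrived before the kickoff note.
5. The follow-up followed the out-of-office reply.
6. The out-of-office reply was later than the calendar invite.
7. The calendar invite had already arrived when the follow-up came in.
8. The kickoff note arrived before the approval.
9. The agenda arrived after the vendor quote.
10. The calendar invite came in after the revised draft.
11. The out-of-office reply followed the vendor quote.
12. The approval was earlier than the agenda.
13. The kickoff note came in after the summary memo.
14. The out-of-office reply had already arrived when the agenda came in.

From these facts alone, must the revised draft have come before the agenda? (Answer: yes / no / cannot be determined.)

yes

Chain the constraints: the revised draft → the calendar invite → the out-of-office reply → the agenda. Each link is directly stated, so the revised draft comes before the agenda.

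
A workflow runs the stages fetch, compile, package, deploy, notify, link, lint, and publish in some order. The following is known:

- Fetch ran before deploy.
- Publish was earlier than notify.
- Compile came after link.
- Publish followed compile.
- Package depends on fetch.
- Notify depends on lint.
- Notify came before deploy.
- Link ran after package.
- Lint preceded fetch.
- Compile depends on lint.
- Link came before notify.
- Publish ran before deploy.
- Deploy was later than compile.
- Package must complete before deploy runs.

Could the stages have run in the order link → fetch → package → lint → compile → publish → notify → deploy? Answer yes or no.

The constraints require lint before fetch, but in the proposed sequence fetch appears ahead of lint. That one violation is enough.

no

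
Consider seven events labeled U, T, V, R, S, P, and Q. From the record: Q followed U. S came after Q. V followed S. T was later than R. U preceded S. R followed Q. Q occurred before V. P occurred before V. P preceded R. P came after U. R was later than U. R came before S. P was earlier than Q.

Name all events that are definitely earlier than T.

P, Q, R, U

Directly stated before T: R.
P reaches T via P → R → T.
Q reaches T via Q → R → T.
U reaches T via U → R → T.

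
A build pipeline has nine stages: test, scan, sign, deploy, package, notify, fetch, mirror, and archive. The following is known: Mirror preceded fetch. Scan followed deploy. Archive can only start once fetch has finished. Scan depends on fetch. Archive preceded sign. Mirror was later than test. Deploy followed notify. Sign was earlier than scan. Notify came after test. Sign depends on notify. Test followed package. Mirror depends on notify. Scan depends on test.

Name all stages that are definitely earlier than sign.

archive, fetch, mirror, notify, package, test

Directly stated before sign: archive and notify.
Fetch reaches sign via fetch → archive → sign.
Mirror reaches sign via mirror → fetch → archive → sign.
Package reaches sign via package → test → notify → sign.
Likewise test reaches sign by chaining the stated constraints.
No chain forces deploy (or any of the others) ahead of sign.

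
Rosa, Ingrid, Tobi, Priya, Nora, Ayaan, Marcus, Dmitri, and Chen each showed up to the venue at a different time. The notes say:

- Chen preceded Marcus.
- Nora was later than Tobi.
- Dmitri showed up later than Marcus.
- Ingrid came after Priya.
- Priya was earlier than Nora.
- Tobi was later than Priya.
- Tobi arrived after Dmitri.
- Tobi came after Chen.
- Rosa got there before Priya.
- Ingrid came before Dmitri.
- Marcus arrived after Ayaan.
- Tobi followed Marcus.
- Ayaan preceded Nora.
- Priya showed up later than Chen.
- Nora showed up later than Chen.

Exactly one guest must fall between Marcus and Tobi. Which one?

Tracing the constraints gives Marcus → Dmitri → Tobi, so Dmitri sits after Marcus and before Tobi.
No other guest is forced both after Marcus and before Tobi.

Dmitri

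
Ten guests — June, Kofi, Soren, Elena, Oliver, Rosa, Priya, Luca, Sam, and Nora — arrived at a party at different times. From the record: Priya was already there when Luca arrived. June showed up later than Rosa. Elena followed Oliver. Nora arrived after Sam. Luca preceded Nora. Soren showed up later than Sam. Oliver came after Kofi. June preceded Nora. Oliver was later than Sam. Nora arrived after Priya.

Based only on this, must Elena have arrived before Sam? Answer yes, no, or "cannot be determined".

Tracing the constraints gives Sam → Oliver → Elena, so Sam must come before Elena.
That means Elena cannot be before Sam.

no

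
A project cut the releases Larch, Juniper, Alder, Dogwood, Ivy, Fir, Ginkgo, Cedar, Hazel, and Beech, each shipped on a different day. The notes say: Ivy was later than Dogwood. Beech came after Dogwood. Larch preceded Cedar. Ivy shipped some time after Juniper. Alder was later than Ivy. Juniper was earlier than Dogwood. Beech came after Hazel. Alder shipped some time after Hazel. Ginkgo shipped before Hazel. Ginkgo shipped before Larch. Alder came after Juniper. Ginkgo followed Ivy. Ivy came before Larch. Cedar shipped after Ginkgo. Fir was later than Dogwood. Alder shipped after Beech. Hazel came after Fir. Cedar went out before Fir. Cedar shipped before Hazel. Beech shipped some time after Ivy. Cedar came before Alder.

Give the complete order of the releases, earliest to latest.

The constraints fix every adjacent pair, so only one ordering works:
Juniper → Dogwood → Ivy → Ginkgo → Larch → Cedar → Fir → Hazel → Beech → Alder.

Juniper, Dogwood, Ivy, Ginkgo, Larch, Cedar, Fir, Hazel, Beech, Alder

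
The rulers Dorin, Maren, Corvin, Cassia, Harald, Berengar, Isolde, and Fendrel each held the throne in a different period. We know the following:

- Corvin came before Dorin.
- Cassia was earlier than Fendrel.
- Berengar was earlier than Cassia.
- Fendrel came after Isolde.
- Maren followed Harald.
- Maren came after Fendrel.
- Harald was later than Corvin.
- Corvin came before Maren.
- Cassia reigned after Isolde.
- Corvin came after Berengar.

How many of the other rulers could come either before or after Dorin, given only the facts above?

Forced before Dorin: Berengar and Corvin.
That leaves Cassia, Fendrel, Harald, Isolde, and Maren with no forced order relative to Dorin — 5.

5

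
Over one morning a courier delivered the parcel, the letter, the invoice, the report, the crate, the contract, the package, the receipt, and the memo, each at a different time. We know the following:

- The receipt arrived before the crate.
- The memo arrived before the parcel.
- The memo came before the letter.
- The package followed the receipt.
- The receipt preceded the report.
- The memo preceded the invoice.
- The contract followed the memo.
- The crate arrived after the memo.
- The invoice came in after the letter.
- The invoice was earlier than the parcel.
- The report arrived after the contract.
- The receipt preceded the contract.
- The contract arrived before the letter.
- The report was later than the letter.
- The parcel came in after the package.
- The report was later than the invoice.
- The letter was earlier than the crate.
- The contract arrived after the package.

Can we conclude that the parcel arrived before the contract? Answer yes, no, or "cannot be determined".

no

Tracing the constraints gives the contract → the letter → the invoice → the parcel, so the contract must come before the parcel.
That means the parcel cannot be before the contract.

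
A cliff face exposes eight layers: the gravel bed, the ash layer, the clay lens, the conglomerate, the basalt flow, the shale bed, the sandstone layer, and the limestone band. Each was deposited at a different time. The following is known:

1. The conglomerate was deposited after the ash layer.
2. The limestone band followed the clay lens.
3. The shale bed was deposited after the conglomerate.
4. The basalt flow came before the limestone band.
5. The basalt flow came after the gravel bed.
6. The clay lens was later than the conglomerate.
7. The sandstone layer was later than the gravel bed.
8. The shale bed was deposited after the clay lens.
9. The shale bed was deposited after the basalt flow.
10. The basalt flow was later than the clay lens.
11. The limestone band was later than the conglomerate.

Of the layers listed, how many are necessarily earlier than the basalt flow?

Directly stated before the basalt flow: the clay lens and the gravel bed.
The ash layer reaches the basalt flow via the ash layer → the conglomerate → the clay lens → the basalt flow.
The conglomerate reaches the basalt flow via the conglomerate → the clay lens → the basalt flow.
No chain forces the limestone band (or any of the others) ahead of the basalt flow.
That's the ash layer, the clay lens, the conglomerate, and the gravel bed — 4 in all.

4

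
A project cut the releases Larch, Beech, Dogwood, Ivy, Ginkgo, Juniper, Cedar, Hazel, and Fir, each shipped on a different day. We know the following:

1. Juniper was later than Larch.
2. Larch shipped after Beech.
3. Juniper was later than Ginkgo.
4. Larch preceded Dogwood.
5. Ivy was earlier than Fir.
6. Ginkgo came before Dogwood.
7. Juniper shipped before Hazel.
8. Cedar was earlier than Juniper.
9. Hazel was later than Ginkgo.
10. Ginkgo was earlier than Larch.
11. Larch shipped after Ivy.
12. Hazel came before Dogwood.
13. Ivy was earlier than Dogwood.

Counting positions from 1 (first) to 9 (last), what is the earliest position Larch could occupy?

Beech, Ginkgo, and Ivy must all come before Larch — 3 forced predecessors.
Nothing else is forced ahead of Larch, so its earliest slot is position 3 + 1 = 4.

4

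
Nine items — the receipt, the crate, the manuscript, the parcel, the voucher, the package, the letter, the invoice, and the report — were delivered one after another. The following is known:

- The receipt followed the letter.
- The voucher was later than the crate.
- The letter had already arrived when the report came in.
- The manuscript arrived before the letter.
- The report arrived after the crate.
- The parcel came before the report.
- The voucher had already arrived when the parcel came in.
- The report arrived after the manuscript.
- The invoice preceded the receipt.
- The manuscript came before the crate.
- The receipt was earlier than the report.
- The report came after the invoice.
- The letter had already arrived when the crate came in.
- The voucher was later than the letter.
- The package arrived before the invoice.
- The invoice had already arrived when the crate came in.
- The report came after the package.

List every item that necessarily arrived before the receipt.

Directly stated before the receipt: the invoice and the letter.
The manuscript reaches the receipt via the manuscript → the letter → the receipt.
The package reaches the receipt via the package → the invoice → the receipt.

the invoice, the letter, the manuscript, the package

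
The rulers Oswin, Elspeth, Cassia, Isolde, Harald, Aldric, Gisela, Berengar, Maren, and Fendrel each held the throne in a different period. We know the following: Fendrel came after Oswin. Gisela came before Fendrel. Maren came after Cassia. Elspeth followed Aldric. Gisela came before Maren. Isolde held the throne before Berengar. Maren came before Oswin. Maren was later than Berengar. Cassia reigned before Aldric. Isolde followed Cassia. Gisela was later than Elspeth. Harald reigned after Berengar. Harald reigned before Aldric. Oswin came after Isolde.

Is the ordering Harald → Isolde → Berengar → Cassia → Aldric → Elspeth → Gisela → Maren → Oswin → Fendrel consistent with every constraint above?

The constraints require Cassia before Isolde, but in the proposed sequence Isolde appears ahead of Cassia. That one violation is enough.

no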